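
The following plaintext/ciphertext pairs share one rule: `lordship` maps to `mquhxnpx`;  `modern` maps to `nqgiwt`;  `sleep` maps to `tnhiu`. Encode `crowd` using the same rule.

In lordship: l→m is +1, o→q is +2, r→u is +3, d→h is +4 — the shift increases by 1 each position. The shift increases by 1 at each position, starting from +1: 1, 2, 3, ….
On crowd: c+1=d, r+2=t, o+3=r, w+4=a, d+5=i.

dtrai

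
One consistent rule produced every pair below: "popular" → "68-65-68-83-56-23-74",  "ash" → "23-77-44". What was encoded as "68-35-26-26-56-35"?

pebble

p(#16)→68 and o(#15)→65: differences scale by 3, so n = 3·pos + 20. With a=1..z=26, the number is 3·pos + 20.
Reversing it on 68-35-26-26-56-35: 68→(68−20)÷3=16=p, 35→(35−20)÷3=5=e, 26→(26−20)÷3=2=b, 26→(26−20)÷3=2=b, 56→(56−20)÷3=12=l, 35→(35−20)÷3=5=e.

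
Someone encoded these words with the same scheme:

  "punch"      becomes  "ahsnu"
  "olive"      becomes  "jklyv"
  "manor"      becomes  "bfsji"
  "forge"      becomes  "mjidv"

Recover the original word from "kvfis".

p(15)→a(0) and u(20)→h(7) fit y≡17x+5 (mod 26); the inverse of 17 mod 26 is 23. Treating letters as 0–25, the rule is x ↦ 17x + 5 (mod 26).
Undoing it on kvfis: k(10)→23·(10−5)≡11=l; v(21)→23·(21−5)≡4=e; f(5)→23·(5−5)≡0=a; i(8)→23·(8−5)≡17=r; s(18)→23·(18−5)≡13=n (all mod 26).

learn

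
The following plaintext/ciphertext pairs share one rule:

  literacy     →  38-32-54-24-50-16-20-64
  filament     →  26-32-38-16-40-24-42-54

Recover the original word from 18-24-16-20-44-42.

beacon

l(#12)→38 and i(#9)→32: differences scale by 2, so n = 2·pos + 14. With a=1..z=26, the number is 2·pos + 14.
Undoing it on 18-24-16-20-44-42: 18→(18−14)÷2=2=b, 24→(24−14)÷2=5=e, 16→(16−14)÷2=1=a, 20→(20−14)÷2=3=c, 44→(44−14)÷2=15=o, 42→(42−14)÷2=14=n.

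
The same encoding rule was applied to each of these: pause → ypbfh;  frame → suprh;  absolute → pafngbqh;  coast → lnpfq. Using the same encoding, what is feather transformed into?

shpqohu

p(15)→y(24) and a(0)→p(15) fit y≡11x+15 (mod 26); the inverse of 11 mod 26 is 19. Treating letters as 0–25, the rule is x ↦ 11x + 15 (mod 26).
For feather: f(5)→11·5+15≡18=s; e(4)→11·4+15≡7=h; a(0)→11·0+15≡15=p; t(19)→11·19+15≡16=q; h(7)→11·7+15≡14=o; e(4)→11·4+15≡7=h; r(17)→11·17+15≡20=u (all mod 26).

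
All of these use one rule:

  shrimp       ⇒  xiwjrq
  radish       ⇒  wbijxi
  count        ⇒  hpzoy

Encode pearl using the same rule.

uffsq

Shifts by position in shrimp: pos 0: s→x (+5), pos 1: h→i (+1), pos 2: r→w (+5), pos 3: i→j (+1) — repeating every 2. A repeating key of period 2 is used — shifts +5, +1 over and over.
On pearl: p+5=u, e+1=f, a+5=f, r+1=s, l+5=q.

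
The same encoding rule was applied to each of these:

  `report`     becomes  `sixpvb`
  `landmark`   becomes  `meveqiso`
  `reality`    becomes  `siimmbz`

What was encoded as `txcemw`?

Shifts by position in report: pos 0: r→s (+1), pos 1: e→i (+4), pos 2: p→x (+8), pos 3: o→p (+1), pos 4: r→v (+4), pos 5: t→b (+8) — repeating every 3. It's a Vigenère-style cipher with numeric key [1,4,8]: position i shifts by key[i mod 3].
Undoing it on txcemw: t−1=s, x−4=t, c−8=u, e−1=d, m−4=i, w−8=o.

studio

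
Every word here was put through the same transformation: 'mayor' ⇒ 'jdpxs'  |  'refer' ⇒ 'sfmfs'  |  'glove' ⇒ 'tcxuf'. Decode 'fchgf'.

m(12)→j(9) and a(0)→d(3) fit y≡7x+3 (mod 26); the inverse of 7 mod 26 is 15. This is an affine cipher: with a=0,…,z=25, each position x becomes (7x+3) mod 26.
Undoing it on fchgf: f(5)→15·(5−3)≡4=e; c(2)→15·(2−3)≡11=l; h(7)→15·(7−3)≡8=i; g(6)→15·(6−3)≡19=t; f(5)→15·(5−3)≡4=e (all mod 26).

elite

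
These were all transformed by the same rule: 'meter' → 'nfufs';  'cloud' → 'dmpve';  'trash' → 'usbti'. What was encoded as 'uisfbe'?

thread

Compare letters: m→n is +1, e→f is +1, t→u is +1 — a constant shift. Each letter is shifted forward by 1 in the alphabet (a Caesar shift of +1).
Undoing it on uisfbe: u−1=t, i−1=h, s−1=r, f−1=e, b−1=a, e−1=d.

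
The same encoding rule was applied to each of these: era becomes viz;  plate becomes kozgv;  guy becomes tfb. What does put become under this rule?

kfg

Each pair mirrors across the alphabet (e↔v, r↔i, a↔z): positions sum to 25. This is the alphabet-reversal cipher (Atbash): a becomes z, b becomes y, etc.
On put: p↔k, u↔f, t↔g.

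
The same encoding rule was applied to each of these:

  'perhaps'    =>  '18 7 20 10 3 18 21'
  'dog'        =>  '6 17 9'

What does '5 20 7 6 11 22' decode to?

credit

The number is (letter's place in the alphabet, a=1) + 2.
Reversing it on 5 20 7 6 11 22: 5→(5−2)÷1=3=c, 20→(20−2)÷1=18=r, 7→(7−2)÷1=5=e, 6→(6−2)÷1=4=d, 11→(11−2)÷1=9=i, 22→(22−2)÷1=20=t.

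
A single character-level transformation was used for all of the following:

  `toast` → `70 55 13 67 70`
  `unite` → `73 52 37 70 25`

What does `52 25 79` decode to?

new

t(#20)→70 and o(#15)→55: differences scale by 3, so n = 3·pos + 10. With a=1..z=26, the number is 3·pos + 10.
Undoing it on 52 25 79: 52→(52−10)÷3=14=n, 25→(25−10)÷3=5=e, 79→(79−10)÷3=23=w.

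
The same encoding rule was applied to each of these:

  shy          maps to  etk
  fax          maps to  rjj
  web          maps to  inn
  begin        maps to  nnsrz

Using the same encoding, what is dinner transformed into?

przznd

The shift depends on letter class: consonant s→e is +12, but vowel a→j is +9. Vowels shift forward by 9 and consonants shift forward by 12.
For dinner: d(cons)+12=p, i(vowel)+9=r, n(cons)+12=z, n(cons)+12=z, e(vowel)+9=n, r(cons)+12=d.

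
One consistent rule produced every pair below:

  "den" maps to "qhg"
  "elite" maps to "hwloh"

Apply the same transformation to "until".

The output letters match the input read backwards, each shifted +3: den reversed is ned. The word is reversed, then every letter is shifted forward by 3.
For until: reverse → litnu; then shift: l+3=o, i+3=l, t+3=w, n+3=q, u+3=x.

olwqx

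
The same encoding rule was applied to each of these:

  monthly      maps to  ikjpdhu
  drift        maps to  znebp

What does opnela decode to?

Every letter moves 22 places later in the alphabet, wrapping around z→a.
Undoing it on opnela: o−22=s, p−22=t, n−22=r, e−22=i, l−22=p, a−22=e.

stripe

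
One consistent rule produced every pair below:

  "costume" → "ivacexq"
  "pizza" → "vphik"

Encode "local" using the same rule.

rvkjv

In costume: c→i is +6, o→v is +7, s→a is +8, t→c is +9 — the shift increases by 1 each position. The shift increases by 1 at each position, starting from +6: 6, 7, 8, ….
On local: l+6=r, o+7=v, c+8=k, a+9=j, l+10=v.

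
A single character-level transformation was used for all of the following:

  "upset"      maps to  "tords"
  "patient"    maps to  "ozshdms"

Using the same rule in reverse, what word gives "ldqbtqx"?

Every letter moves 25 places later in the alphabet, wrapping around z→a.
Reversing it on ldqbtqx: l−25=m, d−25=e, q−25=r, b−25=c, t−25=u, q−25=r, x−25=y.

mercury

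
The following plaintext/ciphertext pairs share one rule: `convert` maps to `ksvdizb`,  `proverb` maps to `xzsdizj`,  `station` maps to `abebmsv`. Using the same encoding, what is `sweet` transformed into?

aeiib

The shift depends on letter class: consonant c→k is +8, but vowel o→s is +4. Two shifts are in play — +4 for a/e/i/o/u, +8 for every other letter.
On sweet: s(cons)+8=a, w(cons)+8=e, e(vowel)+4=i, e(vowel)+4=i, t(cons)+8=b.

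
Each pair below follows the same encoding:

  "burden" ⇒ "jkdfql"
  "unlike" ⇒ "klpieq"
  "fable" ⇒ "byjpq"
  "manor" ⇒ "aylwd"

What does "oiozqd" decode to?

sister

b(1)→j(9) and u(20)→k(10) fit y≡11x+24 (mod 26); the inverse of 11 mod 26 is 19. Each letter's alphabet position (a=0..z=25) is mapped through 11·x+24 mod 26 — an affine cipher.
Decoding oiozqd: o(14)→19·(14−24)≡18=s; i(8)→19·(8−24)≡8=i; o(14)→19·(14−24)≡18=s; z(25)→19·(25−24)≡19=t; q(16)→19·(16−24)≡4=e; d(3)→19·(3−24)≡17=r (all mod 26).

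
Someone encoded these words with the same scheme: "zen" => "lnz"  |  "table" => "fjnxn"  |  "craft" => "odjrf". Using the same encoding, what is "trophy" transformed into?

fdxbtk

Vowels shift forward by 9 and consonants shift forward by 12.
On trophy: t(cons)+12=f, r(cons)+12=d, o(vowel)+9=x, p(cons)+12=b, h(cons)+12=t, y(cons)+12=k.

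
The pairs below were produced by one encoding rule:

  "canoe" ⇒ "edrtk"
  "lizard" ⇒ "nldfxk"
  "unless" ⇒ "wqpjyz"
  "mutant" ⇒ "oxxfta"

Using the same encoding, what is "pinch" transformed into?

In canoe: c→e is +2, a→d is +3, n→r is +4, o→t is +5 — the shift increases by 1 each position. The shift increases by 1 at each position, starting from +2: 2, 3, 4, ….
Applying it to pinch: p+2=r, i+3=l, n+4=r, c+5=h, h+6=n.

rlrhn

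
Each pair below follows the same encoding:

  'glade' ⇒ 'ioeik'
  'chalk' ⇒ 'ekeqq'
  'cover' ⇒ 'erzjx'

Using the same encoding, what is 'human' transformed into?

Letter i (0-indexed) is shifted by i+2, so successive shifts are 2, 3, 4, ….
Applying it to human: h+2=j, u+3=x, m+4=q, a+5=f, n+6=t.

jxqft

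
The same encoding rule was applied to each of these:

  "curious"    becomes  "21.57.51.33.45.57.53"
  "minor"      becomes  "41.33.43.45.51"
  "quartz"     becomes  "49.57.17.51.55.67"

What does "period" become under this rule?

c(#3)→21 and u(#21)→57: differences scale by 2, so n = 2·pos + 15. The formula is n = 2×(alphabet index, a=1) + 15.
Applying it to period: p=16→47, e=5→25, r=18→51, i=9→33, o=15→45, d=4→23.

47.25.51.33.45.23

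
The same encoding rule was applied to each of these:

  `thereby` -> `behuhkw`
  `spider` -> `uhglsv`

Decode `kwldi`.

faith

Two steps: reverse the string, then apply a Caesar shift of +3.
Undoing it on kwldi: shift back: k−3=h, w−3=t, l−3=i, d−3=a, i−3=f → htiaf; then reverse → faith.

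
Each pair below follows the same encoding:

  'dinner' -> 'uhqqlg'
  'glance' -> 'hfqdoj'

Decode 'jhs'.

peg

The output letters match the input read backwards, each shifted +3: dinner reversed is rennid. Two steps: reverse the string, then apply a Caesar shift of +3.
Decoding jhs: shift back: j−3=g, h−3=e, s−3=p → gep; then reverse → peg.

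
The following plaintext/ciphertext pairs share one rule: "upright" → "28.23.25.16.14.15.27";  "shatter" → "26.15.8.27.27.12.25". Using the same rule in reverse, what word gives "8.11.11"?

Each letter is replaced by its alphabet position (a=1..z=26) + 7.
Reversing it on 8.11.11: 8→(8−7)÷1=1=a, 11→(11−7)÷1=4=d, 11→(11−7)÷1=4=d.

add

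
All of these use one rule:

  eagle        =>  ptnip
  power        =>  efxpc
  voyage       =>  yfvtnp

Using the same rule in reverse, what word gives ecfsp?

probe

This is an affine cipher: with a=0,…,z=25, each position x becomes (25x+19) mod 26.
Undoing it on ecfsp: e(4)→25·(4−19)≡15=p; c(2)→25·(2−19)≡17=r; f(5)→25·(5−19)≡14=o; s(18)→25·(18−19)≡1=b; p(15)→25·(15−19)≡4=e (all mod 26).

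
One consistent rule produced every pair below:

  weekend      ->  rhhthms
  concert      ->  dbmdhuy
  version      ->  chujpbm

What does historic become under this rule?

w(22)→r(17) and e(4)→h(7) fit y≡15x+25 (mod 26); the inverse of 15 mod 26 is 7. This is an affine cipher: with a=0,…,z=25, each position x becomes (15x+25) mod 26.
Applying it to historic: h(7)→15·7+25≡0=a; i(8)→15·8+25≡15=p; s(18)→15·18+25≡9=j; t(19)→15·19+25≡24=y; o(14)→15·14+25≡1=b; r(17)→15·17+25≡20=u; i(8)→15·8+25≡15=p; c(2)→15·2+25≡3=d (all mod 26).

apjybupd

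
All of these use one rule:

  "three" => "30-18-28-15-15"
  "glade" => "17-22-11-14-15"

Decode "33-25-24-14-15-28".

t is letter #20 and maps to 30: an offset of 10. Letters become their 1-based position plus 10 (so a→11, b→12, …).
Reversing it on 33-25-24-14-15-28: 33→(33−10)÷1=23=w, 25→(25−10)÷1=15=o, 24→(24−10)÷1=14=n, 14→(14−10)÷1=4=d, 15→(15−10)÷1=5=e, 28→(28−10)÷1=18=r.

wonder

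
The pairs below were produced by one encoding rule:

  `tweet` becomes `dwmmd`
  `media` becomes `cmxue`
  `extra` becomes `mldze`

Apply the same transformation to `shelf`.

ofmnb

t(19)→d(3) and w(22)→w(22) fit y≡15x+4 (mod 26); the inverse of 15 mod 26 is 7. This is an affine cipher: with a=0,…,z=25, each position x becomes (15x+4) mod 26.
Applying it to shelf: s(18)→15·18+4≡14=o; h(7)→15·7+4≡5=f; e(4)→15·4+4≡12=m; l(11)→15·11+4≡13=n; f(5)→15·5+4≡1=b (all mod 26).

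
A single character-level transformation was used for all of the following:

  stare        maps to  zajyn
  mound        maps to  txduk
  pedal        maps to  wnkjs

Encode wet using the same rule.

dna

The shift depends on letter class: consonant s→z is +7, but vowel a→j is +9. Two shifts are in play — +9 for a/e/i/o/u, +7 for every other letter.
For wet: w(cons)+7=d, e(vowel)+9=n, t(cons)+7=a.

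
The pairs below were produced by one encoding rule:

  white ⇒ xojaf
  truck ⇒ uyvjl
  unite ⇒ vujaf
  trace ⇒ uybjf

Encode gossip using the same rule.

A repeating key of period 2 is used — shifts +1, +7 over and over.
Applying it to gossip: g+1=h, o+7=v, s+1=t, s+7=z, i+1=j, p+7=w.

hvtzjw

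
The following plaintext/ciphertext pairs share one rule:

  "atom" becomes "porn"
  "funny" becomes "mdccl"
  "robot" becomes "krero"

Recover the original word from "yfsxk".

liver

a(0)→p(15) and t(19)→o(14) fit y≡15x+15 (mod 26); the inverse of 15 mod 26 is 7. Treating letters as 0–25, the rule is x ↦ 15x + 15 (mod 26).
Decoding yfsxk: y(24)→7·(24−15)≡11=l; f(5)→7·(5−15)≡8=i; s(18)→7·(18−15)≡21=v; x(23)→7·(23−15)≡4=e; k(10)→7·(10−15)≡17=r (all mod 26).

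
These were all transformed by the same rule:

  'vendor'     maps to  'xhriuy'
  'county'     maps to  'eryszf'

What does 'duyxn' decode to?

In vendor: v→x is +2, e→h is +3, n→r is +4, d→i is +5 — the shift increases by 1 each position. Letter i (0-indexed) is shifted by i+2, so successive shifts are 2, 3, 4, ….
Decoding duyxn: d−2=b, u−3=r, y−4=u, x−5=s, n−6=h.

brush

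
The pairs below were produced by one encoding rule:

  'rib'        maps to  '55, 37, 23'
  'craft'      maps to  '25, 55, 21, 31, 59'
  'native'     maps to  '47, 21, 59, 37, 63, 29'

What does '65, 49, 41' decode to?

Each letter becomes 2×(its alphabet position, a=1..z=26) + 19.
Decoding 65, 49, 41: 65→(65−19)÷2=23=w, 49→(49−19)÷2=15=o, 41→(41−19)÷2=11=k.

wok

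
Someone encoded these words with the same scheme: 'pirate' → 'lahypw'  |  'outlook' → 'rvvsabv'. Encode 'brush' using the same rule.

ozbyi

The word is reversed, then every letter is shifted forward by 7.
Applying it to brush: reverse → hsurb; then shift: h+7=o, s+7=z, u+7=b, r+7=y, b+7=i.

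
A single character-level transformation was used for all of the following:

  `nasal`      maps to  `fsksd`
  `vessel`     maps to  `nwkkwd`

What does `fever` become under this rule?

xwnwj

Compare letters: n→f is +18, a→s is +18, s→k is +18 — a constant shift. Each letter is shifted forward by 18 in the alphabet (a Caesar shift of +18).
On fever: f+18=x, e+18=w, v+18=n, e+18=w, r+18=j.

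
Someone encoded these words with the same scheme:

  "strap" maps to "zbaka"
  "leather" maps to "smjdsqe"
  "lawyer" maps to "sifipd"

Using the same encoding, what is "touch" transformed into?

awdms

In strap: s→z is +7, t→b is +8, r→a is +9, a→k is +10 — the shift increases by 1 each position. Letter i (0-indexed) is shifted by i+7, so successive shifts are 7, 8, 9, ….
On touch: t+7=a, o+8=w, u+9=d, c+10=m, h+11=s.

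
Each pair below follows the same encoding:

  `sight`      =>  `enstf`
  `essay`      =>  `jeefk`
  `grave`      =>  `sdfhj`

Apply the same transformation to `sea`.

The shift depends on letter class: consonant s→e is +12, but vowel i→n is +5. The rule splits by letter class: vowels +5, consonants +12.
Applying it to sea: s(cons)+12=e, e(vowel)+5=j, a(vowel)+5=f.

ejf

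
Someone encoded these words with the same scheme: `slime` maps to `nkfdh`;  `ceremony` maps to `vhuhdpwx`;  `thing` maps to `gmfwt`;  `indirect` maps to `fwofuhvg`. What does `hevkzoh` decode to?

exclude

s(18)→n(13) and l(11)→k(10) fit y≡19x+9 (mod 26); the inverse of 19 mod 26 is 11. This is an affine cipher: with a=0,…,z=25, each position x becomes (19x+9) mod 26.
Reversing it on hevkzoh: h(7)→11·(7−9)≡4=e; e(4)→11·(4−9)≡23=x; v(21)→11·(21−9)≡2=c; k(10)→11·(10−9)≡11=l; z(25)→11·(25−9)≡20=u; o(14)→11·(14−9)≡3=d; h(7)→11·(7−9)≡4=e (all mod 26).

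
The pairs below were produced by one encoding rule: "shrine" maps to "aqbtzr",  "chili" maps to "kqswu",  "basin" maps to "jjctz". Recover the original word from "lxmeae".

doctor

Letter i (0-indexed) is shifted by i+8, so successive shifts are 8, 9, 10, ….
Reversing it on lxmeae: l−8=d, x−9=o, m−10=c, e−11=t, a−12=o, e−13=r.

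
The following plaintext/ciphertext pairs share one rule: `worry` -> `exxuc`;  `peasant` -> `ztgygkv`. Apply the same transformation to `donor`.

The output letters match the input read backwards, each shifted +6: worry reversed is yrrow. Read the word backwards and shift each letter +6.
On donor: reverse → ronod; then shift: r+6=x, o+6=u, n+6=t, o+6=u, d+6=j.

xutuj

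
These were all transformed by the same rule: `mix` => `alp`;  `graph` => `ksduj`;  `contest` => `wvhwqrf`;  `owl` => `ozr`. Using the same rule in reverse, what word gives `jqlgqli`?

finding

The output letters match the input read backwards, each shifted +3: mix reversed is xim. The word is reversed, then every letter is shifted forward by 3.
Reversing it on jqlgqli: shift back: j−3=g, q−3=n, l−3=i, g−3=d, q−3=n, l−3=i, i−3=f → gnidnif; then reverse → finding.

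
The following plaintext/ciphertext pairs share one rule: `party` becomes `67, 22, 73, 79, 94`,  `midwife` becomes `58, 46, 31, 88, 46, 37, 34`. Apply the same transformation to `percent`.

67, 34, 73, 28, 34, 61, 79

The formula is n = 3×(alphabet index, a=1) + 19.
Applying it to percent: p=16→67, e=5→34, r=18→73, c=3→28, e=5→34, n=14→61, t=20→79.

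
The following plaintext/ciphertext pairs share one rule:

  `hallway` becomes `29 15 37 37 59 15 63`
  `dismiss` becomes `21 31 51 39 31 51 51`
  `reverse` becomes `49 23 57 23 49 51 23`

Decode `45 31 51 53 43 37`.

pistol

h(#8)→29 and a(#1)→15: differences scale by 2, so n = 2·pos + 13. Each letter becomes 2×(its alphabet position, a=1..z=26) + 13.
Decoding 45 31 51 53 43 37: 45→(45−13)÷2=16=p, 31→(31−13)÷2=9=i, 51→(51−13)÷2=19=s, 53→(53−13)÷2=20=t, 43→(43−13)÷2=15=o, 37→(37−13)÷2=12=l.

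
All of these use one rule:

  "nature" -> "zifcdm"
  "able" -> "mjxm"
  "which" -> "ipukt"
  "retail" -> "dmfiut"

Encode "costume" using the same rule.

owebguq

The shifts repeat in a cycle of length 2: positions 0,1,… shift by +12, +8, then the pattern repeats.
For costume: c+12=o, o+8=w, s+12=e, t+8=b, u+12=g, m+8=u, e+12=q.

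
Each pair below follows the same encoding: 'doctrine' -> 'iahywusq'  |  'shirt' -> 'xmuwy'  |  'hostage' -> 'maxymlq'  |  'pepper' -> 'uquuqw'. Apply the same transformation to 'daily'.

The shift depends on letter class: consonant d→i is +5, but vowel o→a is +12. Vowels shift forward by 12 and consonants shift forward by 5.
For daily: d(cons)+5=i, a(vowel)+12=m, i(vowel)+12=u, l(cons)+5=q, y(cons)+5=d.

imuqd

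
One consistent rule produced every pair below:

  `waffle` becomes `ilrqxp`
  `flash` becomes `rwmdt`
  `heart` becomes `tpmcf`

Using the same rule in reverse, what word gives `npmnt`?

Shifts by position in waffle: pos 0: w→i (+12), pos 1: a→l (+11), pos 2: f→r (+12), pos 3: f→q (+11) — repeating every 2. It's a Vigenère-style cipher with numeric key [12,11]: position i shifts by key[i mod 2].
Undoing it on npmnt: n−12=b, p−11=e, m−12=a, n−11=c, t−12=h.

beach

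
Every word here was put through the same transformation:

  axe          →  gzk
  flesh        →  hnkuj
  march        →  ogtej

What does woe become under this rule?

Two shifts are in play — +6 for a/e/i/o/u, +2 for every other letter.
On woe: w(cons)+2=y, o(vowel)+6=u, e(vowel)+6=k.

yuk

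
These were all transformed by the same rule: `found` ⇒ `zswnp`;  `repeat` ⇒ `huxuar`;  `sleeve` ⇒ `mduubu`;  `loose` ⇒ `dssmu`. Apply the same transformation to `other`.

f(5)→z(25) and o(14)→s(18) fit y≡5x+0 (mod 26); the inverse of 5 mod 26 is 21. This is an affine cipher: with a=0,…,z=25, each position x becomes (5x+0) mod 26.
For other: o(14)→5·14+0≡18=s; t(19)→5·19+0≡17=r; h(7)→5·7+0≡9=j; e(4)→5·4+0≡20=u; r(17)→5·17+0≡7=h (all mod 26).

srjuh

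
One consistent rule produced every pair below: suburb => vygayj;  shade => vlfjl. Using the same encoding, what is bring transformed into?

In suburb: s→v is +3, u→y is +4, b→g is +5, u→a is +6 — the shift increases by 1 each position. Each letter shifts forward by (position + 3), i.e. 3, 4, 5, … — the shift grows by one for each successive letter.
For bring: b+3=e, r+4=v, i+5=n, n+6=t, g+7=n.

evntn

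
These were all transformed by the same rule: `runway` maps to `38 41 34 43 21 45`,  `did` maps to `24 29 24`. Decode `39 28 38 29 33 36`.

shrimp

Each letter is replaced by its alphabet position (a=1..z=26) + 20.
Decoding 39 28 38 29 33 36: 39→(39−20)÷1=19=s, 28→(28−20)÷1=8=h, 38→(38−20)÷1=18=r, 29→(29−20)÷1=9=i, 33→(33−20)÷1=13=m, 36→(36−20)÷1=16=p.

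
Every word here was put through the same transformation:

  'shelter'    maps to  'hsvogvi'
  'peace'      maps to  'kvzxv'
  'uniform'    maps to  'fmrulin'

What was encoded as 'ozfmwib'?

laundry

Each pair mirrors across the alphabet (s↔h, h↔s, e↔v): positions sum to 25. Each letter is replaced by its mirror in the alphabet: a↔z, b↔y, c↔x, and so on (the Atbash cipher).
Decoding ozfmwib: o↔l, z↔a, f↔u, m↔n, w↔d, i↔r, b↔y.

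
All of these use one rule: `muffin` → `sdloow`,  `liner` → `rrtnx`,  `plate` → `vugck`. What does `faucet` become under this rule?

ljalkc

Shifts by position in muffin: pos 0: m→s (+6), pos 1: u→d (+9), pos 2: f→l (+6), pos 3: f→o (+9) — repeating every 2. A repeating key of period 2 is used — shifts +6, +9 over and over.
For faucet: f+6=l, a+9=j, u+6=a, c+9=l, e+6=k, t+9=c.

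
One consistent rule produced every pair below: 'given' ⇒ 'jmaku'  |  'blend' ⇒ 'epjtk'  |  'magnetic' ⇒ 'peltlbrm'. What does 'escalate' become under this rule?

In given: g→j is +3, i→m is +4, v→a is +5, e→k is +6 — the shift increases by 1 each position. Each letter shifts forward by (position + 3), i.e. 3, 4, 5, … — the shift grows by one for each successive letter.
On escalate: e+3=h, s+4=w, c+5=h, a+6=g, l+7=s, a+8=i, t+9=c, e+10=o.

hwhgsico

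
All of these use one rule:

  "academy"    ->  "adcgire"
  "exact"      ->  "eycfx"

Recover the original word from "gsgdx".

great

In academy: a→a is +0, c→d is +1, a→c is +2, d→g is +3 — the shift increases by 1 each position. The shift increases by 1 at each position, starting from +0: 0, 1, 2, ….
Undoing it on gsgdx: g−0=g, s−1=r, g−2=e, d−3=a, x−4=t.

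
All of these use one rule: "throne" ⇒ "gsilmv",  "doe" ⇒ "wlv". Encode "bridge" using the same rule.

Each pair mirrors across the alphabet (t↔g, h↔s, r↔i): positions sum to 25. Each letter is replaced by its mirror in the alphabet: a↔z, b↔y, c↔x, and so on (the Atbash cipher).
For bridge: b↔y, r↔i, i↔r, d↔w, g↔t, e↔v.

yirwtv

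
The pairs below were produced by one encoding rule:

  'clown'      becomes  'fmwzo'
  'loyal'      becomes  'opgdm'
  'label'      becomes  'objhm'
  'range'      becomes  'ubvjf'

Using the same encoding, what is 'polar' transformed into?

A repeating key of period 3 is used — shifts +3, +1, +8 over and over.
On polar: p+3=s, o+1=p, l+8=t, a+3=d, r+1=s.

sptds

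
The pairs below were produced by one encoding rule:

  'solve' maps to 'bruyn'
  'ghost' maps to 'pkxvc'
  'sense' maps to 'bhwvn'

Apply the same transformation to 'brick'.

kurft

The shifts repeat in a cycle of length 2: positions 0,1,… shift by +9, +3, then the pattern repeats.
Applying it to brick: b+9=k, r+3=u, i+9=r, c+3=f, k+9=t.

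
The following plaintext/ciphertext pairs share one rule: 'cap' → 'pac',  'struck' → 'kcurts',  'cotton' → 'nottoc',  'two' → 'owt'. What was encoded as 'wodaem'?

The output letters match the input read backwards: cap reversed is pac. It's just the letters in reverse order.
Decoding wodaem: then reverse → meadow.

meadow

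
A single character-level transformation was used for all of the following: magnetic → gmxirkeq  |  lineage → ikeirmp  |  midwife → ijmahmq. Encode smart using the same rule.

The output letters match the input read backwards, each shifted +4: magnetic reversed is citengam. Two steps: reverse the string, then apply a Caesar shift of +4.
Applying it to smart: reverse → trams; then shift: t+4=x, r+4=v, a+4=e, m+4=q, s+4=w.

xveqw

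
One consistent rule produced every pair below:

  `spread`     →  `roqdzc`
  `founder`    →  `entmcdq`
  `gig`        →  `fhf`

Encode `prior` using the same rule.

Each letter is shifted forward by 25 in the alphabet (a Caesar shift of +25).
Applying it to prior: p+25=o, r+25=q, i+25=h, o+25=n, r+25=q.

oqhnq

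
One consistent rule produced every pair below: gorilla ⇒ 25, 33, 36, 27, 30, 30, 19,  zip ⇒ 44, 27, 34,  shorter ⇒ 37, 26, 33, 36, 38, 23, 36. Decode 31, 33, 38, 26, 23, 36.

g is letter #7 and maps to 25: an offset of 18. Letters become their 1-based position plus 18 (so a→19, b→20, …).
Reversing it on 31, 33, 38, 26, 23, 36: 31→(31−18)÷1=13=m, 33→(33−18)÷1=15=o, 38→(38−18)÷1=20=t, 26→(26−18)÷1=8=h, 23→(23−18)÷1=5=e, 36→(36−18)÷1=18=r.

mother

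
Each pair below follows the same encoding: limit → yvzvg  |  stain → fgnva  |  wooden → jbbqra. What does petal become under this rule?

crgny

Compare letters: l→y is +13, i→v is +13, m→z is +13 — a constant shift. It's a constant shift of +13 (ROT13).
For petal: p+13=c, e+13=r, t+13=g, a+13=n, l+13=y.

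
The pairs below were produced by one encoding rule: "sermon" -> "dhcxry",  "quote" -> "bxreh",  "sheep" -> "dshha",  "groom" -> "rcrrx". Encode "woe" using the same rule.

hrh

Two shifts are in play — +3 for a/e/i/o/u, +11 for every other letter.
On woe: w(cons)+11=h, o(vowel)+3=r, e(vowel)+3=h.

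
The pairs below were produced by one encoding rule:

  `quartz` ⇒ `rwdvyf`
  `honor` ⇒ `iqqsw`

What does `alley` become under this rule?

In quartz: q→r is +1, u→w is +2, a→d is +3, r→v is +4 — the shift increases by 1 each position. Each letter shifts forward by (position + 1), i.e. 1, 2, 3, … — the shift grows by one for each successive letter.
For alley: a+1=b, l+2=n, l+3=o, e+4=i, y+5=d.

bnoid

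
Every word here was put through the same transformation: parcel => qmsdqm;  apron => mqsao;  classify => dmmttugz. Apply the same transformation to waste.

xmtuq

The shift depends on letter class: consonant p→q is +1, but vowel a→m is +12. Vowels shift forward by 12 and consonants shift forward by 1.
For waste: w(cons)+1=x, a(vowel)+12=m, s(cons)+1=t, t(cons)+1=u, e(vowel)+12=q.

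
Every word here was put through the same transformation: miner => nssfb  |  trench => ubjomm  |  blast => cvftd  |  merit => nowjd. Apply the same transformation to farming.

gkwnssh

Shifts by position in miner: pos 0: m→n (+1), pos 1: i→s (+10), pos 2: n→s (+5), pos 3: e→f (+1), pos 4: r→b (+10) — repeating every 3. A repeating key of period 3 is used — shifts +1, +10, +5 over and over.
For farming: f+1=g, a+10=k, r+5=w, m+1=n, i+10=s, n+5=s, g+1=h.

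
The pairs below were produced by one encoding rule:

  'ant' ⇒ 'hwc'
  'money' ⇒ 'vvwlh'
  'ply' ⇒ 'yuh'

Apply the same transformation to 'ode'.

The shift depends on letter class: consonant n→w is +9, but vowel a→h is +7. Two shifts are in play — +7 for a/e/i/o/u, +9 for every other letter.
On ode: o(vowel)+7=v, d(cons)+9=m, e(vowel)+7=l.

vml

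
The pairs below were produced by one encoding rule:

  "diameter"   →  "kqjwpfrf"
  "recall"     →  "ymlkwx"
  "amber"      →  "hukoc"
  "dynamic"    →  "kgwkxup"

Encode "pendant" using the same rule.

In diameter: d→k is +7, i→q is +8, a→j is +9, m→w is +10 — the shift increases by 1 each position. Each letter shifts forward by (position + 7), i.e. 7, 8, 9, … — the shift grows by one for each successive letter.
For pendant: p+7=w, e+8=m, n+9=w, d+10=n, a+11=l, n+12=z, t+13=g.

wmwnlzg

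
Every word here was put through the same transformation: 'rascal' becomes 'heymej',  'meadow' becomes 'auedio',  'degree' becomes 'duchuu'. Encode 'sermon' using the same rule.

yuhair

r(17)→h(7) and a(0)→e(4) fit y≡17x+4 (mod 26); the inverse of 17 mod 26 is 23. This is an affine cipher: with a=0,…,z=25, each position x becomes (17x+4) mod 26.
On sermon: s(18)→17·18+4≡24=y; e(4)→17·4+4≡20=u; r(17)→17·17+4≡7=h; m(12)→17·12+4≡0=a; o(14)→17·14+4≡8=i; n(13)→17·13+4≡17=r (all mod 26).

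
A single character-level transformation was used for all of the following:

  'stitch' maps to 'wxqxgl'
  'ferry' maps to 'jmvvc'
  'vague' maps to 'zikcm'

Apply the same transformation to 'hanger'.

lirkmv

The shift depends on letter class: consonant s→w is +4, but vowel i→q is +8. Vowels shift forward by 8 and consonants shift forward by 4.
Applying it to hanger: h(cons)+4=l, a(vowel)+8=i, n(cons)+4=r, g(cons)+4=k, e(vowel)+8=m, r(cons)+4=v.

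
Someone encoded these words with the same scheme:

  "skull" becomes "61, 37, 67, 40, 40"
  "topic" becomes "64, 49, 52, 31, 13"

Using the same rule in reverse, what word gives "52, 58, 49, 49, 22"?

proof

With a=1..z=26, the number is 3·pos + 4.
Undoing it on 52, 58, 49, 49, 22: 52→(52−4)÷3=16=p, 58→(58−4)÷3=18=r, 49→(49−4)÷3=15=o, 49→(49−4)÷3=15=o, 22→(22−4)÷3=6=f.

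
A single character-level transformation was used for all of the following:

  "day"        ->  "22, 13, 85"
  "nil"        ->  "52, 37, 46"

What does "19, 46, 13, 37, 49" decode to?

d(#4)→22 and a(#1)→13: differences scale by 3, so n = 3·pos + 10. With a=1..z=26, the number is 3·pos + 10.
Reversing it on 19, 46, 13, 37, 49: 19→(19−10)÷3=3=c, 46→(46−10)÷3=12=l, 13→(13−10)÷3=1=a, 37→(37−10)÷3=9=i, 49→(49−10)÷3=13=m.

claim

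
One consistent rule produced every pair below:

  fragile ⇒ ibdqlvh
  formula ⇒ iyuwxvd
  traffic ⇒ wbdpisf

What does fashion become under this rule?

ikvrlyq

Shifts by position in fragile: pos 0: f→i (+3), pos 1: r→b (+10), pos 2: a→d (+3), pos 3: g→q (+10) — repeating every 2. The shifts repeat in a cycle of length 2: positions 0,1,… shift by +3, +10, then the pattern repeats.
For fashion: f+3=i, a+10=k, s+3=v, h+10=r, i+3=l, o+10=y, n+3=q.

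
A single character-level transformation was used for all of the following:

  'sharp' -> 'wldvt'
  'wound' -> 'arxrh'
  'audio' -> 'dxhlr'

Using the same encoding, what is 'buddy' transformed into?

fxhhc

The rule splits by letter class: vowels +3, consonants +4.
Applying it to buddy: b(cons)+4=f, u(vowel)+3=x, d(cons)+4=h, d(cons)+4=h, y(cons)+4=c.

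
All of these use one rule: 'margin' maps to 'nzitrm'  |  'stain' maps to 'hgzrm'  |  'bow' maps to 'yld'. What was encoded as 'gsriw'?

Each pair mirrors across the alphabet (m↔n, a↔z, r↔i): positions sum to 25. Each letter is replaced by its mirror in the alphabet: a↔z, b↔y, c↔x, and so on (the Atbash cipher).
Decoding gsriw: g↔t, s↔h, r↔i, i↔r, w↔d.

third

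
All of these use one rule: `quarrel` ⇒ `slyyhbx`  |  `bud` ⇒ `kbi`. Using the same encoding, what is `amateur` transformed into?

yblahth

Two steps: reverse the string, then apply a Caesar shift of +7.
On amateur: reverse → ruetama; then shift: r+7=y, u+7=b, e+7=l, t+7=a, a+7=h, m+7=t, a+7=h.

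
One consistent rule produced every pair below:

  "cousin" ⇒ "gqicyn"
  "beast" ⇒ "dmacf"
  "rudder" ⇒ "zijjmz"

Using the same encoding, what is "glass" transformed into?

shacc

c(2)→g(6) and o(14)→q(16) fit y≡3x+0 (mod 26); the inverse of 3 mod 26 is 9. Treating letters as 0–25, the rule is x ↦ 3x + 0 (mod 26).
On glass: g(6)→3·6+0≡18=s; l(11)→3·11+0≡7=h; a(0)→3·0+0≡0=a; s(18)→3·18+0≡2=c; s(18)→3·18+0≡2=c (all mod 26).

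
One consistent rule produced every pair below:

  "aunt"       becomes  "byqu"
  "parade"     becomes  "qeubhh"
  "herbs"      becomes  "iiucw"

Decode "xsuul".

It's a Vigenère-style cipher with numeric key [1,4,3]: position i shifts by key[i mod 3].
Decoding xsuul: x−1=w, s−4=o, u−3=r, u−1=t, l−4=h.

worth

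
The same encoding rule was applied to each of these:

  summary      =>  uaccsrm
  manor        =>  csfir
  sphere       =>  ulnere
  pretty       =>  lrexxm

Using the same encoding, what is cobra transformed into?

yivrs

s(18)→u(20) and u(20)→a(0) fit y≡3x+18 (mod 26); the inverse of 3 mod 26 is 9. This is an affine cipher: with a=0,…,z=25, each position x becomes (3x+18) mod 26.
For cobra: c(2)→3·2+18≡24=y; o(14)→3·14+18≡8=i; b(1)→3·1+18≡21=v; r(17)→3·17+18≡17=r; a(0)→3·0+18≡18=s (all mod 26).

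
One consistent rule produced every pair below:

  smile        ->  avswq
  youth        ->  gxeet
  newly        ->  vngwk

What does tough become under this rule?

In smile: s→a is +8, m→v is +9, i→s is +10, l→w is +11 — the shift increases by 1 each position. The shift increases by 1 at each position, starting from +8: 8, 9, 10, ….
For tough: t+8=b, o+9=x, u+10=e, g+11=r, h+12=t.

bxert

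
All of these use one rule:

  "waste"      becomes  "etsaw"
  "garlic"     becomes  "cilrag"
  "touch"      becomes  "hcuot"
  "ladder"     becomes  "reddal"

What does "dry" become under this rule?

It's just the letters in reverse order.
On dry: reverse → yrd.

yrd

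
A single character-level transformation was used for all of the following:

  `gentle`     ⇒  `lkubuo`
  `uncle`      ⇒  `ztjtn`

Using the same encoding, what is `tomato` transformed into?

yuticy

In gentle: g→l is +5, e→k is +6, n→u is +7, t→b is +8 — the shift increases by 1 each position. Letter i (0-indexed) is shifted by i+5, so successive shifts are 5, 6, 7, ….
Applying it to tomato: t+5=y, o+6=u, m+7=t, a+8=i, t+9=c, o+10=y.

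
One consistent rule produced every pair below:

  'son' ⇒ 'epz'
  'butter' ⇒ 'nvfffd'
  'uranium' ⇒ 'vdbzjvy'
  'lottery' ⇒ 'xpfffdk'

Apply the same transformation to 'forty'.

rpdfk

The shift depends on letter class: consonant s→e is +12, but vowel o→p is +1. Vowels shift forward by 1 and consonants shift forward by 12.
On forty: f(cons)+12=r, o(vowel)+1=p, r(cons)+12=d, t(cons)+12=f, y(cons)+12=k.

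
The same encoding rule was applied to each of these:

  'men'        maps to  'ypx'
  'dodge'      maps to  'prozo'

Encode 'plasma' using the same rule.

lxdlwa

The output letters match the input read backwards, each shifted +11: men reversed is nem. Read the word backwards and shift each letter +11.
Applying it to plasma: reverse → amsalp; then shift: a+11=l, m+11=x, s+11=d, a+11=l, l+11=w, p+11=a.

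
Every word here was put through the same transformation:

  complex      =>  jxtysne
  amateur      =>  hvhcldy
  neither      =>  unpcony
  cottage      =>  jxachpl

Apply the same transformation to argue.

Shifts by position in complex: pos 0: c→j (+7), pos 1: o→x (+9), pos 2: m→t (+7), pos 3: p→y (+9) — repeating every 2. It's a Vigenère-style cipher with numeric key [7,9]: position i shifts by key[i mod 2].
Applying it to argue: a+7=h, r+9=a, g+7=n, u+9=d, e+7=l.

handl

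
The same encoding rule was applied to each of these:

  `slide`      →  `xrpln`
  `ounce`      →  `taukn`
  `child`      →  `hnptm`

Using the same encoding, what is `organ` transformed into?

The shift increases by 1 at each position, starting from +5: 5, 6, 7, ….
On organ: o+5=t, r+6=x, g+7=n, a+8=i, n+9=w.

txniw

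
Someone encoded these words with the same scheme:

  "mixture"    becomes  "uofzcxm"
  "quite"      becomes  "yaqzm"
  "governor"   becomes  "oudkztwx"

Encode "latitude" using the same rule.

The shifts repeat in a cycle of length 2: positions 0,1,… shift by +8, +6, then the pattern repeats.
Applying it to latitude: l+8=t, a+6=g, t+8=b, i+6=o, t+8=b, u+6=a, d+8=l, e+6=k.

tgbobalk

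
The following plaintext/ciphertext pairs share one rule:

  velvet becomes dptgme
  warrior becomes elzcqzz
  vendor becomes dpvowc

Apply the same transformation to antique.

Shifts by position in velvet: pos 0: v→d (+8), pos 1: e→p (+11), pos 2: l→t (+8), pos 3: v→g (+11) — repeating every 2. It's a Vigenère-style cipher with numeric key [8,11]: position i shifts by key[i mod 2].
For antique: a+8=i, n+11=y, t+8=b, i+11=t, q+8=y, u+11=f, e+8=m.

iybtyfm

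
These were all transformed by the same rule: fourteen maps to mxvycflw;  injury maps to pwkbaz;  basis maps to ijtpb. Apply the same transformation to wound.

dxvum

Shifts by position in fourteen: pos 0: f→m (+7), pos 1: o→x (+9), pos 2: u→v (+1), pos 3: r→y (+7), pos 4: t→c (+9), pos 5: e→f (+1) — repeating every 3. It's a Vigenère-style cipher with numeric key [7,9,1]: position i shifts by key[i mod 3].
Applying it to wound: w+7=d, o+9=x, u+1=v, n+7=u, d+9=m.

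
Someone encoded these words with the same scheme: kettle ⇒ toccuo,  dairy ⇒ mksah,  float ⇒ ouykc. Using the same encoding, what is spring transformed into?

The shift depends on letter class: consonant k→t is +9, but vowel e→o is +10. Two shifts are in play — +10 for a/e/i/o/u, +9 for every other letter.
On spring: s(cons)+9=b, p(cons)+9=y, r(cons)+9=a, i(vowel)+10=s, n(cons)+9=w, g(cons)+9=p.

byaswp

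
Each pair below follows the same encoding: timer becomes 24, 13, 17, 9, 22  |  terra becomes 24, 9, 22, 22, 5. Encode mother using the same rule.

t is letter #20 and maps to 24: an offset of 4. Each letter is replaced by its alphabet position (a=1..z=26) + 4.
Applying it to mother: m=13→17, o=15→19, t=20→24, h=8→12, e=5→9, r=18→22.

17, 19, 24, 12, 9, 22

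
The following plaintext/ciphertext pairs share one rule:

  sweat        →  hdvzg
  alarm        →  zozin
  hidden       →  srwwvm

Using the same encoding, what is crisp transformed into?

Each letter is replaced by its mirror in the alphabet: a↔z, b↔y, c↔x, and so on (the Atbash cipher).
On crisp: c↔x, r↔i, i↔r, s↔h, p↔k.

xirhk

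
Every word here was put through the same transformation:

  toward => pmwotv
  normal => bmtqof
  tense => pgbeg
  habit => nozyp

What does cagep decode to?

guest

t(19)→p(15) and o(14)→m(12) fit y≡11x+14 (mod 26); the inverse of 11 mod 26 is 19. This is an affine cipher: with a=0,…,z=25, each position x becomes (11x+14) mod 26.
Reversing it on cagep: c(2)→19·(2−14)≡6=g; a(0)→19·(0−14)≡20=u; g(6)→19·(6−14)≡4=e; e(4)→19·(4−14)≡18=s; p(15)→19·(15−14)≡19=t (all mod 26).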